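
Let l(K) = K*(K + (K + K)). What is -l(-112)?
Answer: -37632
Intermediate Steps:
l(K) = 3*K**2 (l(K) = K*(K + 2*K) = K*(3*K) = 3*K**2)
-l(-112) = -3*(-112)**2 = -3*12544 = -1*37632 = -37632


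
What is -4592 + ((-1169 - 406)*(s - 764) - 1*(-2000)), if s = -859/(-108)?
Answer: 14258171/12 ≈ 1.1882e+6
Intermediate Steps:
s = 859/108 (s = -859*(-1/108) = 859/108 ≈ 7.9537)
-4592 + ((-1169 - 406)*(s - 764) - 1*(-2000)) = -4592 + ((-1169 - 406)*(859/108 - 764) - 1*(-2000)) = -4592 + (-1575*(-81653/108) + 2000) = -4592 + (14289275/12 + 2000) = -4592 + 14313275/12 = 14258171/12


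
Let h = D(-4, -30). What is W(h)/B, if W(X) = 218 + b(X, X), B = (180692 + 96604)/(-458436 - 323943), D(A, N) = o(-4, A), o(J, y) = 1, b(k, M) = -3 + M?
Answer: -7041411/11554 ≈ -609.43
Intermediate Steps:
D(A, N) = 1
B = -92432/260793 (B = 277296/(-782379) = 277296*(-1/782379) = -92432/260793 ≈ -0.35443)
h = 1
W(X) = 215 + X (W(X) = 218 + (-3 + X) = 215 + X)
W(h)/B = (215 + 1)/(-92432/260793) = 216*(-260793/92432) = -7041411/11554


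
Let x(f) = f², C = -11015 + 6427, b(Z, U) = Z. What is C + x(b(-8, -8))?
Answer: -4524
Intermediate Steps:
C = -4588
C + x(b(-8, -8)) = -4588 + (-8)² = -4588 + 64 = -4524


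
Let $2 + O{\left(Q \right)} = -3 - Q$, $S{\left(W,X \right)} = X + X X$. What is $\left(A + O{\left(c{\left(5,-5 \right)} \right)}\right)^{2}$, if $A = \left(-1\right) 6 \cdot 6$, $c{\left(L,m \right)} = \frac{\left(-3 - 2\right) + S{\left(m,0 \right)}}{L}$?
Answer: $1600$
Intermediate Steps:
$S{\left(W,X \right)} = X + X^{2}$
$c{\left(L,m \right)} = - \frac{5}{L}$ ($c{\left(L,m \right)} = \frac{\left(-3 - 2\right) + 0 \left(1 + 0\right)}{L} = \frac{-5 + 0 \cdot 1}{L} = \frac{-5 + 0}{L} = - \frac{5}{L}$)
$O{\left(Q \right)} = -5 - Q$ ($O{\left(Q \right)} = -2 - \left(3 + Q\right) = -5 - Q$)
$A = -36$ ($A = \left(-6\right) 6 = -36$)
$\left(A + O{\left(c{\left(5,-5 \right)} \right)}\right)^{2} = \left(-36 - \left(5 - \frac{5}{5}\right)\right)^{2} = \left(-36 - \left(5 - 1\right)\right)^{2} = \left(-36 - 4\right)^{2} = \left(-40\right)^{2} = 1600$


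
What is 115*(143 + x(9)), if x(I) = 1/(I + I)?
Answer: 296125/18 ≈ 16451.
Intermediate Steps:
x(I) = 1/(2*I)
115*(143 + x(9)) = 115*(143 + (1/2)/9) = 115*(143 + (1/2)*(1/9)) = 115*(143 + 1/18) = 115*(2575/18) = 296125/18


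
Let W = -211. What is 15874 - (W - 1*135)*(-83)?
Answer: -12844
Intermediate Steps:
15874 - (W - 1*135)*(-83) = 15874 - (-211 - 1*135)*(-83) = 15874 - (-211 - 135)*(-83) = 15874 - (-346)*(-83) = 15874 - 1*28718 = 15874 - 28718 = -12844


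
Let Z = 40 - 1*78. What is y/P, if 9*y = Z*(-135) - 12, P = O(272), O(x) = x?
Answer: 853/408 ≈ 2.0907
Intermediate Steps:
Z = -38 (Z = 40 - 78 = -38)
P = 272
y = 1706/3 (y = (-38*(-135) - 12)/9 = (5130 - 12)/9 = (1/9)*5118 = 1706/3 ≈ 568.67)
y/P = (1706/3)/272 = (1706/3)*(1/272) = 853/408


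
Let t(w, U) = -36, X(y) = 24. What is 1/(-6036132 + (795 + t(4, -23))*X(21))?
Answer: -1/6017916 ≈ -1.6617e-7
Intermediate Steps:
1/(-6036132 + (795 + t(4, -23))*X(21)) = 1/(-6036132 + (795 - 36)*24) = 1/(-6036132 + 759*24) = 1/(-6036132 + 18216) = 1/(-6017916) = -1/6017916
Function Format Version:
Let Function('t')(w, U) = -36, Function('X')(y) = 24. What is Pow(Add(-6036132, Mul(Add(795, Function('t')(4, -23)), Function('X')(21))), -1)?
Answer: Rational(-1, 6017916) ≈ -1.6617e-7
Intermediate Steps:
Pow(Add(-6036132, Mul(Add(795, Function('t')(4, -23)), Function('X')(21))), -1) = Pow(Add(-6036132, Mul(Add(795, -36), 24)), -1) = Pow(Add(-6036132, Mul(759, 24)), -1) = Pow(Add(-6036132, 18216), -1) = Pow(-6017916, -1) = Rational(-1, 6017916)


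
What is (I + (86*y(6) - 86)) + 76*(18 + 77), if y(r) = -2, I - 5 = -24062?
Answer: -17095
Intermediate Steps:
I = -24057 (I = 5 - 24062 = -24057)
(I + (86*y(6) - 86)) + 76*(18 + 77) = (-24057 + (86*(-2) - 86)) + 76*(18 + 77) = (-24057 + (-172 - 86)) + 76*95 = (-24057 - 258) + 7220 = -24315 + 7220 = -17095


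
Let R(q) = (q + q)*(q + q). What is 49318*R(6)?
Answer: 7101792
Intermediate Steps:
R(q) = 4*q² (R(q) = (2*q)*(2*q) = 4*q²)
49318*R(6) = 49318*(4*6²) = 49318*(4*36) = 49318*144 = 7101792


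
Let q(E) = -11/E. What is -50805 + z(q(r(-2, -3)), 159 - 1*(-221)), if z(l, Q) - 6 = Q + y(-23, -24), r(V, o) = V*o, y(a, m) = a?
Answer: -50442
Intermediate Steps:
z(l, Q) = -17 + Q (z(l, Q) = 6 + (Q - 23) = 6 + (-23 + Q) = -17 + Q)
-50805 + z(q(r(-2, -3)), 159 - 1*(-221)) = -50805 + (-17 + (159 - 1*(-221))) = -50805 + (-17 + (159 + 221)) = -50805 + (-17 + 380) = -50805 + 363 = -50442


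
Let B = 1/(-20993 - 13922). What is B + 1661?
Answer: 57993814/34915 ≈ 1661.0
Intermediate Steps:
B = -1/34915 (B = 1/(-34915) = -1/34915 ≈ -2.8641e-5)
B + 1661 = -1/34915 + 1661 = 57993814/34915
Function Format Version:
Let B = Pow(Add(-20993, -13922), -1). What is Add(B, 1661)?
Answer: Rational(57993814, 34915) ≈ 1661.0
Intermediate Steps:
B = Rational(-1, 34915) (B = Pow(-34915, -1) = Rational(-1, 34915) ≈ -2.8641e-5)
Add(B, 1661) = Add(Rational(-1, 34915), 1661) = Rational(57993814, 34915)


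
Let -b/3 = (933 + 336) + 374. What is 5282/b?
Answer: -5282/4929 ≈ -1.0716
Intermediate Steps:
b = -4929 (b = -3*((933 + 336) + 374) = -3*(1269 + 374) = -3*1643 = -4929)
5282/b = 5282/(-4929) = 5282*(-1/4929) = -5282/4929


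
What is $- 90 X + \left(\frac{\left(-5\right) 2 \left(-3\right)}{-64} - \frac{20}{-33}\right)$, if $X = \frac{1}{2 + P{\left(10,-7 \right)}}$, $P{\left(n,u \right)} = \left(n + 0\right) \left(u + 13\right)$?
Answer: $- \frac{43025}{32736} \approx -1.3143$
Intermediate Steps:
$P{\left(n,u \right)} = n \left(13 + u\right)$
$X = \frac{1}{62}$ ($X = \frac{1}{2 + 10 \left(13 - 7\right)} = \frac{1}{2 + 10 \cdot 6} = \frac{1}{2 + 60} = \frac{1}{62} \approx 0.016129$)
$- 90 X + \left(\frac{\left(-5\right) 2 \left(-3\right)}{-64} - \frac{20}{-33}\right) = \left(-90\right) \frac{1}{62} + \left(\frac{\left(-5\right) 2 \left(-3\right)}{-64} - \frac{20}{-33}\right) = - \frac{45}{31} + \left(\left(-10\right) \left(-3\right) \left(- \frac{1}{64}\right) - - \frac{20}{33}\right) = - \frac{45}{31} + \left(30 \left(- \frac{1}{64}\right) + \frac{20}{33}\right) = - \frac{45}{31} + \left(- \frac{15}{32} + \frac{20}{33}\right) = - \frac{45}{31} + \frac{145}{1056} = - \frac{43025}{32736}$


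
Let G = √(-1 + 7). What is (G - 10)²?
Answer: (10 - √6)² ≈ 57.010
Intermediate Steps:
G = √6 ≈ 2.4495
(G - 10)² = (√6 - 10)² = (-10 + √6)²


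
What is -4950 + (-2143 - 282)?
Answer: -7375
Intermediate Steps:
-4950 + (-2143 - 282) = -4950 - 2425 = -7375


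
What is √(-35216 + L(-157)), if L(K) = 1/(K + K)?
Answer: 5*I*√138886282/314 ≈ 187.66*I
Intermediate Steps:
L(K) = 1/(2*K)
√(-35216 + L(-157)) = √(-35216 + (½)/(-157)) = √(-35216 + (½)*(-1/157)) = √(-35216 - 1/314) = √(-11057825/314) = 5*I*√138886282/314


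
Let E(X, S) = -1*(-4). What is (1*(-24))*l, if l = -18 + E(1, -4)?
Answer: 336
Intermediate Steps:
E(X, S) = 4
l = -14 (l = -18 + 4 = -14)
(1*(-24))*l = (1*(-24))*(-14) = -24*(-14) = 336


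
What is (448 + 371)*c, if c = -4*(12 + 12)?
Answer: -78624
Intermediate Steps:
c = -96 (c = -4*24 = -96)
(448 + 371)*c = (448 + 371)*(-96) = 819*(-96) = -78624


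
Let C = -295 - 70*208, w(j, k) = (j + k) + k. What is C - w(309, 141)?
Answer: -15446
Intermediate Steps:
w(j, k) = j + 2*k
C = -14855 (C = -295 - 14560 = -14855)
C - w(309, 141) = -14855 - (309 + 2*141) = -14855 - (309 + 282) = -14855 - 1*591 = -14855 - 591 = -15446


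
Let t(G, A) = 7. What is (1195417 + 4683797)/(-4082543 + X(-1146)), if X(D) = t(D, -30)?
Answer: -2939607/2041268 ≈ -1.4401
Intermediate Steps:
X(D) = 7
(1195417 + 4683797)/(-4082543 + X(-1146)) = (1195417 + 4683797)/(-4082543 + 7) = 5879214/(-4082536) = 5879214*(-1/4082536) = -2939607/2041268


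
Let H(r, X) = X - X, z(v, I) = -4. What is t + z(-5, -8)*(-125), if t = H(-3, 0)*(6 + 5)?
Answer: 500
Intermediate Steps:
H(r, X) = 0
t = 0 (t = 0*(6 + 5) = 0*11 = 0)
t + z(-5, -8)*(-125) = 0 - 4*(-125) = 0 + 500 = 500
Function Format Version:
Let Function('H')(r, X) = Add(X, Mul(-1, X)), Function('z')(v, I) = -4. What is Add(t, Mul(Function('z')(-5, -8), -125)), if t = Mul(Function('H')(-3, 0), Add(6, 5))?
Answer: 500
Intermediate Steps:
Function('H')(r, X) = 0
t = 0 (t = Mul(0, Add(6, 5)) = Mul(0, 11) = 0)
Add(t, Mul(Function('z')(-5, -8), -125)) = Add(0, Mul(-4, -125)) = Add(0, 500) = 500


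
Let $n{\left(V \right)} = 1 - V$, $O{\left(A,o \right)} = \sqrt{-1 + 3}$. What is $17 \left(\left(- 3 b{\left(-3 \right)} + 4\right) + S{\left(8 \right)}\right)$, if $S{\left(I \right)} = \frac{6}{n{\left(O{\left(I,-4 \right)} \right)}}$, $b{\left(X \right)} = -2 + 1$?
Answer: $17 - 102 \sqrt{2} \approx -127.25$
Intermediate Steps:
$b{\left(X \right)} = -1$
$O{\left(A,o \right)} = \sqrt{2}$
$S{\left(I \right)} = \frac{6}{1 - \sqrt{2}}$
$17 \left(\left(- 3 b{\left(-3 \right)} + 4\right) + S{\left(8 \right)}\right) = 17 \left(\left(\left(-3\right) \left(-1\right) + 4\right) - \left(6 + 6 \sqrt{2}\right)\right) = 17 \left(\left(3 + 4\right) - \left(6 + 6 \sqrt{2}\right)\right) = 17 \left(7 - \left(6 + 6 \sqrt{2}\right)\right) = 17 \left(1 - 6 \sqrt{2}\right) = 17 - 102 \sqrt{2}$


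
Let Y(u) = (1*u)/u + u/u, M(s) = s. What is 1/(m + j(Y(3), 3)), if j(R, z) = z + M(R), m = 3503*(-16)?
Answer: -1/56043 ≈ -1.7843e-5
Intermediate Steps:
m = -56048
Y(u) = 2 (Y(u) = u/u + 1 = 1 + 1 = 2)
j(R, z) = R + z (j(R, z) = z + R = R + z)
1/(m + j(Y(3), 3)) = 1/(-56048 + (2 + 3)) = 1/(-56048 + 5) = 1/(-56043) = -1/56043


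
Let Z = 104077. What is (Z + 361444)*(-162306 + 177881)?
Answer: 7250489575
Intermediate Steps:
(Z + 361444)*(-162306 + 177881) = (104077 + 361444)*(-162306 + 177881) = 465521*15575 = 7250489575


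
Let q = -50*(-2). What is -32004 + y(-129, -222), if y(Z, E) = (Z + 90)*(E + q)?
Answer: -27246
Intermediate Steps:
q = 100
y(Z, E) = (90 + Z)*(100 + E) (y(Z, E) = (Z + 90)*(E + 100) = (90 + Z)*(100 + E))
-32004 + y(-129, -222) = -32004 + (9000 + 90*(-222) + 100*(-129) - 222*(-129)) = -32004 + (9000 - 19980 - 12900 + 28638) = -32004 + 4758 = -27246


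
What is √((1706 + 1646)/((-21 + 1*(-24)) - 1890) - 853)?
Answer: I*√355590005/645 ≈ 29.236*I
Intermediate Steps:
√((1706 + 1646)/((-21 + 1*(-24)) - 1890) - 853) = √(3352/((-21 - 24) - 1890) - 853) = √(3352/(-45 - 1890) - 853) = √(3352/(-1935) - 853) = √(3352*(-1/1935) - 853) = √(-3352/1935 - 853) = √(-1653907/1935) = I*√355590005/645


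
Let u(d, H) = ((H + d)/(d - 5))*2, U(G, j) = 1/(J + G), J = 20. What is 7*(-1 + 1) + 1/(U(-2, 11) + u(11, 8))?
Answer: 18/115 ≈ 0.15652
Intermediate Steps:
U(G, j) = 1/(20 + G)
u(d, H) = 2*(H + d)/(-5 + d) (u(d, H) = ((H + d)/(-5 + d))*2 = 2*(H + d)/(-5 + d))
7*(-1 + 1) + 1/(U(-2, 11) + u(11, 8)) = 7*(-1 + 1) + 1/(1/(20 - 2) + 2*(8 + 11)/(-5 + 11)) = 7*0 + 1/(1/18 + 2*19/6) = 0 + 1/(1/18 + 2*(1/6)*19) = 0 + 1/(1/18 + 19/3) = 0 + 1/(115/18) = 0 + 18/115 = 18/115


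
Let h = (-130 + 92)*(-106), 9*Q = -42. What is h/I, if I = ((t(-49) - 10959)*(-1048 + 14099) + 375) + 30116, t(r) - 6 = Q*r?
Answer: -318/11047325 ≈ -2.8785e-5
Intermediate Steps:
Q = -14/3 (Q = (1/9)*(-42) = -14/3 ≈ -4.6667)
t(r) = 6 - 14*r/3
I = -419798350/3 (I = (((6 - 14/3*(-49)) - 10959)*(-1048 + 14099) + 375) + 30116 = (((6 + 686/3) - 10959)*13051 + 375) + 30116 = ((704/3 - 10959)*13051 + 375) + 30116 = (-32173/3*13051 + 375) + 30116 = (-419889823/3 + 375) + 30116 = -419888698/3 + 30116 = -419798350/3 ≈ -1.3993e+8)
h = 4028 (h = -38*(-106) = 4028)
h/I = 4028/(-419798350/3) = 4028*(-3/419798350) = -318/11047325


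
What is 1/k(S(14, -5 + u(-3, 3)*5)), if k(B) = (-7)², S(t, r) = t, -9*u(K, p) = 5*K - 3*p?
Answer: 1/49 ≈ 0.020408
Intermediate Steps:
u(K, p) = -5*K/9 + p/3 (u(K, p) = -(5*K - 3*p)/9 = -(-3*p + 5*K)/9 = -5*K/9 + p/3)
k(B) = 49
1/k(S(14, -5 + u(-3, 3)*5)) = 1/49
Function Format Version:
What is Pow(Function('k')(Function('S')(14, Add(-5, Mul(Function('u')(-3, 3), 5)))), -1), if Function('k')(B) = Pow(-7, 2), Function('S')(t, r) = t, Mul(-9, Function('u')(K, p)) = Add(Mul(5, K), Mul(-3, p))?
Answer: Rational(1, 49) ≈ 0.020408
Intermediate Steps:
Function('u')(K, p) = Add(Mul(Rational(-5, 9), K), Mul(Rational(1, 3), p)) (Function('u')(K, p) = Mul(Rational(-1, 9), Add(Mul(5, K), Mul(-3, p))) = Mul(Rational(-1, 9), Add(Mul(-3, p), Mul(5, K))) = Add(Mul(Rational(-5, 9), K), Mul(Rational(1, 3), p)))
Function('k')(B) = 49
Pow(Function('k')(Function('S')(14, Add(-5, Mul(Function('u')(-3, 3), 5)))), -1) = Pow(49, -1) = Rational(1, 49)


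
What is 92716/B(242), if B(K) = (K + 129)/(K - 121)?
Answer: 11218636/371 ≈ 30239.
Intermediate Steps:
B(K) = (129 + K)/(-121 + K)
92716/B(242) = 92716/(((129 + 242)/(-121 + 242))) = 92716/((371/121)) = 92716/(((1/121)*371)) = 92716/(371/121) = 92716*(121/371) = 11218636/371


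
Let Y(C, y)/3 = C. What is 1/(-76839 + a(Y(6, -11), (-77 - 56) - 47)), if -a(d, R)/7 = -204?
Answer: -1/75411 ≈ -1.3261e-5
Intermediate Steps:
Y(C, y) = 3*C
a(d, R) = 1428 (a(d, R) = -7*(-204) = 1428)
1/(-76839 + a(Y(6, -11), (-77 - 56) - 47)) = 1/(-76839 + 1428) = 1/(-75411) = -1/75411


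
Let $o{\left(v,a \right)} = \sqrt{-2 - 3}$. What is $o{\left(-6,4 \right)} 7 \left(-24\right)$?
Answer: $- 168 i \sqrt{5} \approx - 375.66 i$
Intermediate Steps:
$o{\left(v,a \right)} = i \sqrt{5}$ ($o{\left(v,a \right)} = \sqrt{-5} = i \sqrt{5}$)
$o{\left(-6,4 \right)} 7 \left(-24\right) = i \sqrt{5} \cdot 7 \left(-24\right) = 7 i \sqrt{5} \left(-24\right) = - 168 i \sqrt{5}$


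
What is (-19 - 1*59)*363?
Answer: -28314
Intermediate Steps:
(-19 - 1*59)*363 = (-19 - 59)*363 = -78*363 = -28314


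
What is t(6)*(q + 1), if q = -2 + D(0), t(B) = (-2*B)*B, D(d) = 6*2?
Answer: -792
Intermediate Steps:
D(d) = 12
t(B) = -2*B²
q = 10 (q = -2 + 12 = 10)
t(6)*(q + 1) = (-2*6²)*(10 + 1) = -2*36*11 = -72*11 = -792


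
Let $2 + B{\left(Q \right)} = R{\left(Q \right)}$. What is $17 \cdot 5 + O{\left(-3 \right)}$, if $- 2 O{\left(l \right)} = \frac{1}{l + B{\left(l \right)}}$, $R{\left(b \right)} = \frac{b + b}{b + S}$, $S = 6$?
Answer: $\frac{1191}{14} \approx 85.071$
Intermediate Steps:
$R{\left(b \right)} = \frac{2 b}{6 + b}$ ($R{\left(b \right)} = \frac{b + b}{b + 6} = \frac{2 b}{6 + b}$)
$B{\left(Q \right)} = -2 + \frac{2 Q}{6 + Q}$
$O{\left(l \right)} = - \frac{1}{2 \left(l - \frac{12}{6 + l}\right)}$
$17 \cdot 5 + O{\left(-3 \right)} = 17 \cdot 5 + \frac{-6 - -3}{2 \left(-12 - 3 \left(6 - 3\right)\right)} = 85 + \frac{-6 + 3}{2 \left(-12 - 9\right)} = 85 + \frac{1}{2} \frac{1}{-12 - 9} \left(-3\right) = 85 + \frac{1}{2} \frac{1}{-21} \left(-3\right) = 85 + \frac{1}{2} \left(- \frac{1}{21}\right) \left(-3\right) = 85 + \frac{1}{14} = \frac{1191}{14}$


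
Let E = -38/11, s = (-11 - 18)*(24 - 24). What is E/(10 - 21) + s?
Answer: 38/121 ≈ 0.31405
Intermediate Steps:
s = 0 (s = -29*0 = 0)
E = -38/11 (E = -38*1/11 = -38/11 ≈ -3.4545)
E/(10 - 21) + s = -38/(11*(10 - 21)) + 0 = -38/11/(-11) + 0 = -38/11*(-1/11) + 0 = 38/121 + 0 = 38/121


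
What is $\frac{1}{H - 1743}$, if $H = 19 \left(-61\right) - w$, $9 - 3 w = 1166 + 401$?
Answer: $- \frac{3}{7148} \approx -0.0004197$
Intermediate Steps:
$w = - \frac{1558}{3}$ ($w = 3 - \frac{1166 + 401}{3} = 3 - \frac{1567}{3} = - \frac{1558}{3} \approx -519.33$)
$H = - \frac{1919}{3}$ ($H = 19 \left(-61\right) - - \frac{1558}{3} = -1159 + \frac{1558}{3} = - \frac{1919}{3} \approx -639.67$)
$\frac{1}{H - 1743} = \frac{1}{- \frac{1919}{3} - 1743} = \frac{1}{- \frac{7148}{3}} = - \frac{3}{7148}$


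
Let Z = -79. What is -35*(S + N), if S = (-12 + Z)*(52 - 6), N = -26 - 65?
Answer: 149695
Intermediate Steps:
N = -91
S = -4186 (S = (-12 - 79)*(52 - 6) = -91*46 = -4186)
-35*(S + N) = -35*(-4186 - 91) = -35*(-4277) = 149695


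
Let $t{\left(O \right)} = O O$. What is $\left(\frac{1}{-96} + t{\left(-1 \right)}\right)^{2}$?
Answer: $\frac{9025}{9216} \approx 0.97927$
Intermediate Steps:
$t{\left(O \right)} = O^{2}$
$\left(\frac{1}{-96} + t{\left(-1 \right)}\right)^{2} = \left(\frac{1}{-96} + \left(-1\right)^{2}\right)^{2} = \left(- \frac{1}{96} + 1\right)^{2} = \left(\frac{95}{96}\right)^{2} = \frac{9025}{9216}$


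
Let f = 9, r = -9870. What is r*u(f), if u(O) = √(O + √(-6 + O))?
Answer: -9870*√(9 + √3) ≈ -32334.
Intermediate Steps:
r*u(f) = -9870*√(9 + √(-6 + 9)) = -9870*√(9 + √3)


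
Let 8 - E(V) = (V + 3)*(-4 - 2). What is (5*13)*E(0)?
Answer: 1690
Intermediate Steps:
E(V) = 26 + 6*V (E(V) = 8 - (V + 3)*(-4 - 2) = 8 - (3 + V)*(-6) = 8 - (-18 - 6*V) = 8 + (18 + 6*V) = 26 + 6*V)
(5*13)*E(0) = (5*13)*(26 + 6*0) = 65*(26 + 0) = 65*26 = 1690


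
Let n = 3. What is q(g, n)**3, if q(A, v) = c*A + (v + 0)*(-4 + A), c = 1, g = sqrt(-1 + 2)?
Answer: -512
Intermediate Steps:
g = 1 (g = sqrt(1) = 1)
q(A, v) = A + v*(-4 + A) (q(A, v) = 1*A + (v + 0)*(-4 + A) = A + v*(-4 + A))
q(g, n)**3 = (1 - 4*3 + 1*3)**3 = (1 - 12 + 3)**3 = (-8)**3 = -512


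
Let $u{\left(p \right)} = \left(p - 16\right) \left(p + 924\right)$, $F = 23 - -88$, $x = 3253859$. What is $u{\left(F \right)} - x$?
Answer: $-3155534$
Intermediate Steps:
$F = 111$ ($F = 23 + 88 = 111$)
$u{\left(p \right)} = \left(-16 + p\right) \left(924 + p\right)$
$u{\left(F \right)} - x = \left(-14784 + 111^{2} + 908 \cdot 111\right) - 3253859 = \left(-14784 + 12321 + 100788\right) - 3253859 = 98325 - 3253859 = -3155534$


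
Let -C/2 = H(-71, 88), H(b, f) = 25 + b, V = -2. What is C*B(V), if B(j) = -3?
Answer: -276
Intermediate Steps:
C = 92 (C = -2*(25 - 71) = -2*(-46) = 92)
C*B(V) = 92*(-3) = -276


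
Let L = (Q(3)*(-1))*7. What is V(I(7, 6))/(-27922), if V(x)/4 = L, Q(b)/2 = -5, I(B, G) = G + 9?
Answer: -140/13961 ≈ -0.010028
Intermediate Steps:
I(B, G) = 9 + G
Q(b) = -10 (Q(b) = 2*(-5) = -10)
L = 70 (L = -10*(-1)*7 = 10*7 = 70)
V(x) = 280 (V(x) = 4*70 = 280)
V(I(7, 6))/(-27922) = 280/(-27922) = 280*(-1/27922) = -140/13961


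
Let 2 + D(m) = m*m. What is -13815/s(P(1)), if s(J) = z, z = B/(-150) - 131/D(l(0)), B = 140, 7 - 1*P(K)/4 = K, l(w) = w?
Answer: -414450/1937 ≈ -213.96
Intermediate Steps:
P(K) = 28 - 4*K
D(m) = -2 + m² (D(m) = -2 + m*m = -2 + m²)
z = 1937/30 (z = 140/(-150) - 131/(-2 + 0²) = 140*(-1/150) - 131/(-2 + 0) = -14/15 - 131/(-2) = -14/15 - 131*(-½) = -14/15 + 131/2 = 1937/30 ≈ 64.567)
s(J) = 1937/30
-13815/s(P(1)) = -13815/1937/30 = -13815*30/1937 = -414450/1937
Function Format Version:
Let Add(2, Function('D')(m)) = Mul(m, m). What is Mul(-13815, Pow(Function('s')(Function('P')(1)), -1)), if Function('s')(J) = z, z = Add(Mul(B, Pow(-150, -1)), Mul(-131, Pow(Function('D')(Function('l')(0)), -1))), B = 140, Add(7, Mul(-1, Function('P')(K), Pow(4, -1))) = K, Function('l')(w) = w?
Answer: Rational(-414450, 1937) ≈ -213.96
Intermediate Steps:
Function('P')(K) = Add(28, Mul(-4, K))
Function('D')(m) = Add(-2, Pow(m, 2)) (Function('D')(m) = Add(-2, Mul(m, m)) = Add(-2, Pow(m, 2)))
z = Rational(1937, 30) (z = Add(Mul(140, Pow(-150, -1)), Mul(-131, Pow(Add(-2, Pow(0, 2)), -1))) = Add(Mul(140, Rational(-1, 150)), Mul(-131, Pow(Add(-2, 0), -1))) = Add(Rational(-14, 15), Mul(-131, Pow(-2, -1))) = Add(Rational(-14, 15), Mul(-131, Rational(-1, 2))) = Add(Rational(-14, 15), Rational(131, 2)) = Rational(1937, 30) ≈ 64.567)
Function('s')(J) = Rational(1937, 30)
Mul(-13815, Pow(Function('s')(Function('P')(1)), -1)) = Mul(-13815, Pow(Rational(1937, 30), -1)) = Mul(-13815, Rational(30, 1937)) = Rational(-414450, 1937)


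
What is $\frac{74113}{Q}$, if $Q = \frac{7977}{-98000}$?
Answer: $- \frac{7263074000}{7977} \approx -9.105 \cdot 10^{5}$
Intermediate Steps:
$Q = - \frac{7977}{98000}$ ($Q = 7977 \left(- \frac{1}{98000}\right) = - \frac{7977}{98000} \approx -0.081398$)
$\frac{74113}{Q} = \frac{74113}{- \frac{7977}{98000}} = 74113 \left(- \frac{98000}{7977}\right) = - \frac{7263074000}{7977}$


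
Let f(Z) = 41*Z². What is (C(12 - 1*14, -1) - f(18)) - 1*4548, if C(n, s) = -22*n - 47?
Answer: -17835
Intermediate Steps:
C(n, s) = -47 - 22*n
(C(12 - 1*14, -1) - f(18)) - 1*4548 = ((-47 - 22*(12 - 1*14)) - 41*18²) - 1*4548 = ((-47 - 22*(12 - 14)) - 41*324) - 4548 = ((-47 - 22*(-2)) - 1*13284) - 4548 = ((-47 + 44) - 13284) - 4548 = (-3 - 13284) - 4548 = -13287 - 4548 = -17835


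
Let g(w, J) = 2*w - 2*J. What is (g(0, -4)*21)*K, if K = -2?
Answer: -336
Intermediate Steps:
g(w, J) = -2*J + 2*w
(g(0, -4)*21)*K = ((-2*(-4) + 2*0)*21)*(-2) = ((8 + 0)*21)*(-2) = (8*21)*(-2) = 168*(-2) = -336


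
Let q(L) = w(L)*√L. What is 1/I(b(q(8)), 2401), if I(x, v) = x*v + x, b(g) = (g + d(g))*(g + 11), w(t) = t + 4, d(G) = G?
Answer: 1/4952924 - 11*√2/237740352 ≈ 1.3647e-7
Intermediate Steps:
w(t) = 4 + t
q(L) = √L*(4 + L) (q(L) = (4 + L)*√L = √L*(4 + L))
b(g) = 2*g*(11 + g) (b(g) = (g + g)*(g + 11) = (2*g)*(11 + g) = 2*g*(11 + g))
I(x, v) = x + v*x (I(x, v) = v*x + x = x + v*x)
1/I(b(q(8)), 2401) = 1/((2*(√8*(4 + 8))*(11 + √8*(4 + 8)))*(1 + 2401)) = 1/((2*((2*√2)*12)*(11 + (2*√2)*12))*2402) = 1/((2*(24*√2)*(11 + 24*√2))*2402) = 1/((48*√2*(11 + 24*√2))*2402) = 1/(115296*√2*(11 + 24*√2)) = √2/(230592*(11 + 24*√2))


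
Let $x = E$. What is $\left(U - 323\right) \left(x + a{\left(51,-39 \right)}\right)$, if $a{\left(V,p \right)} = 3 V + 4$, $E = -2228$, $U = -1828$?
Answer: $4454721$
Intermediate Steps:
$x = -2228$
$a{\left(V,p \right)} = 4 + 3 V$
$\left(U - 323\right) \left(x + a{\left(51,-39 \right)}\right) = \left(-1828 - 323\right) \left(-2228 + \left(4 + 3 \cdot 51\right)\right) = - 2151 \left(-2228 + \left(4 + 153\right)\right) = - 2151 \left(-2228 + 157\right) = \left(-2151\right) \left(-2071\right) = 4454721$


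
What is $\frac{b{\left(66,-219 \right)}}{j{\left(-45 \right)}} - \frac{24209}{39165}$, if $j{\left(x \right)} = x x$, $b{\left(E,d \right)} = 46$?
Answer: $- \frac{3148109}{5287275} \approx -0.59541$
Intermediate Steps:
$j{\left(x \right)} = x^{2}$
$\frac{b{\left(66,-219 \right)}}{j{\left(-45 \right)}} - \frac{24209}{39165} = \frac{46}{\left(-45\right)^{2}} - \frac{24209}{39165} = \frac{46}{2025} - \frac{24209}{39165} = - \frac{3148109}{5287275}$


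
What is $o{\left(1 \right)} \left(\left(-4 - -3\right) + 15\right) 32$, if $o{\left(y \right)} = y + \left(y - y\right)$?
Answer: $448$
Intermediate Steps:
$o{\left(y \right)} = y$ ($o{\left(y \right)} = y + 0 = y$)
$o{\left(1 \right)} \left(\left(-4 - -3\right) + 15\right) 32 = 1 \left(\left(-4 - -3\right) + 15\right) 32 = 1 \left(\left(-4 + 3\right) + 15\right) 32 = 1 \left(-1 + 15\right) 32 = 1 \cdot 14 \cdot 32 = 14 \cdot 32 = 448$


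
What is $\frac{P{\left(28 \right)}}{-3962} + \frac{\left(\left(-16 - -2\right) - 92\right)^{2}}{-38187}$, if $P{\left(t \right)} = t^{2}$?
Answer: $- \frac{5318260}{10806921} \approx -0.49212$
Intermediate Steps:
$\frac{P{\left(28 \right)}}{-3962} + \frac{\left(\left(-16 - -2\right) - 92\right)^{2}}{-38187} = \frac{28^{2}}{-3962} + \frac{\left(\left(-16 - -2\right) - 92\right)^{2}}{-38187} = 784 \left(- \frac{1}{3962}\right) + \left(\left(-16 + 2\right) - 92\right)^{2} \left(- \frac{1}{38187}\right) = - \frac{56}{283} + \left(-14 - 92\right)^{2} \left(- \frac{1}{38187}\right) = - \frac{56}{283} + \left(-106\right)^{2} \left(- \frac{1}{38187}\right) = - \frac{56}{283} + 11236 \left(- \frac{1}{38187}\right) = - \frac{56}{283} - \frac{11236}{38187} = - \frac{5318260}{10806921}$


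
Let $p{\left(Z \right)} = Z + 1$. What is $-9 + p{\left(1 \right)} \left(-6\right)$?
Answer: $-21$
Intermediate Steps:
$p{\left(Z \right)} = 1 + Z$
$-9 + p{\left(1 \right)} \left(-6\right) = -9 + \left(1 + 1\right) \left(-6\right) = -9 + 2 \left(-6\right) = -9 - 12 = -21$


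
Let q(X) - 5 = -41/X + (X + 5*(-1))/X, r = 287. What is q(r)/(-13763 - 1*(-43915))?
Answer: 419/2163406 ≈ 0.00019368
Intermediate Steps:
q(X) = 5 - 41/X + (-5 + X)/X (q(X) = 5 + (-41/X + (X + 5*(-1))/X) = 5 + (-41/X + (X - 5)/X) = 5 + (-41/X + (-5 + X)/X) = 5 - 41/X + (-5 + X)/X)
q(r)/(-13763 - 1*(-43915)) = (6 - 46/287)/(-13763 - 1*(-43915)) = (6 - 46*1/287)/(-13763 + 43915) = (6 - 46/287)/30152 = (1676/287)*(1/30152) = 419/2163406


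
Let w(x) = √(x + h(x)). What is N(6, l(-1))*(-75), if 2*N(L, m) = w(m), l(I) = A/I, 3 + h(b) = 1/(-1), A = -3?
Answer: -75*I/2 ≈ -37.5*I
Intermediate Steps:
h(b) = -4 (h(b) = -3 + 1/(-1) = -3 - 1 = -4)
l(I) = -3/I
w(x) = √(-4 + x) (w(x) = √(x - 4) = √(-4 + x))
N(L, m) = √(-4 + m)/2
N(6, l(-1))*(-75) = (√(-4 - 3/(-1))/2)*(-75) = (√(-4 - 3*(-1))/2)*(-75) = (√(-4 + 3)/2)*(-75) = (√(-1)/2)*(-75) = (I/2)*(-75) = -75*I/2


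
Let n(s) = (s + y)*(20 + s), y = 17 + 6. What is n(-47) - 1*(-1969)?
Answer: 2617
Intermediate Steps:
y = 23
n(s) = (20 + s)*(23 + s) (n(s) = (s + 23)*(20 + s) = (23 + s)*(20 + s) = (20 + s)*(23 + s))
n(-47) - 1*(-1969) = (460 + (-47)**2 + 43*(-47)) - 1*(-1969) = (460 + 2209 - 2021) + 1969 = 648 + 1969 = 2617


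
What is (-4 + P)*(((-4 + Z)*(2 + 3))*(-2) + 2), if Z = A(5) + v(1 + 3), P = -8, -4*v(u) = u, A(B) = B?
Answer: -24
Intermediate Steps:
v(u) = -u/4
Z = 4 (Z = 5 - (1 + 3)/4 = 5 - ¼*4 = 5 - 1 = 4)
(-4 + P)*(((-4 + Z)*(2 + 3))*(-2) + 2) = (-4 - 8)*(((-4 + 4)*(2 + 3))*(-2) + 2) = -12*((0*5)*(-2) + 2) = -12*(0*(-2) + 2) = -12*(0 + 2) = -12*2 = -24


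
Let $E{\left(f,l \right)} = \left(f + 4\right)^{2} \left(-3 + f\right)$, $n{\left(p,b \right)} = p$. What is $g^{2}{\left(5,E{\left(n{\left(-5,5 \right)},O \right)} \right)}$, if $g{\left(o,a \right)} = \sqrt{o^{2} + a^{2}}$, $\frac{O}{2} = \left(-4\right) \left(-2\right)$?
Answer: $89$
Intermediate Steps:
$O = 16$ ($O = 2 \left(\left(-4\right) \left(-2\right)\right) = 2 \cdot 8 = 16$)
$E{\left(f,l \right)} = \left(4 + f\right)^{2} \left(-3 + f\right)$
$g{\left(o,a \right)} = \sqrt{a^{2} + o^{2}}$
$g^{2}{\left(5,E{\left(n{\left(-5,5 \right)},O \right)} \right)} = \left(\sqrt{\left(\left(4 - 5\right)^{2} \left(-3 - 5\right)\right)^{2} + 5^{2}}\right)^{2} = \left(\sqrt{\left(\left(-1\right)^{2} \left(-8\right)\right)^{2} + 25}\right)^{2} = \left(\sqrt{\left(1 \left(-8\right)\right)^{2} + 25}\right)^{2} = \left(\sqrt{\left(-8\right)^{2} + 25}\right)^{2} = \left(\sqrt{64 + 25}\right)^{2} = \left(\sqrt{89}\right)^{2} = 89$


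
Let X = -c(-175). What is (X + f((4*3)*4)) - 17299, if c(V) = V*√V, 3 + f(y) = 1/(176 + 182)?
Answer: -6194115/358 + 875*I*√7 ≈ -17302.0 + 2315.0*I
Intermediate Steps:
f(y) = -1073/358 (f(y) = -3 + 1/(176 + 182) = -3 + 1/358 = -1073/358)
c(V) = V^(3/2)
X = 875*I*√7 (X = -(-175)^(3/2) = -(-875)*I*√7 = 875*I*√7 ≈ 2315.0*I)
(X + f((4*3)*4)) - 17299 = (875*I*√7 - 1073/358) - 17299 = (-1073/358 + 875*I*√7) - 17299 = -6194115/358 + 875*I*√7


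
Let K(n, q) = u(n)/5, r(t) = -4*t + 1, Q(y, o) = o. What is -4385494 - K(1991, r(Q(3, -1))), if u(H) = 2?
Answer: -21927472/5 ≈ -4.3855e+6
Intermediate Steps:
r(t) = 1 - 4*t
K(n, q) = ⅖ (K(n, q) = 2/5 = (⅕)*2 = ⅖)
-4385494 - K(1991, r(Q(3, -1))) = -4385494 - 1*⅖ = -4385494 - ⅖ = -21927472/5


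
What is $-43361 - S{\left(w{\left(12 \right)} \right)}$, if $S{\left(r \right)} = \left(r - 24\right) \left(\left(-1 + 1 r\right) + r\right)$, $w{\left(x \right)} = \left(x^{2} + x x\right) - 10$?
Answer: $-184331$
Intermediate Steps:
$w{\left(x \right)} = -10 + 2 x^{2}$ ($w{\left(x \right)} = \left(x^{2} + x^{2}\right) - 10 = 2 x^{2} - 10 = -10 + 2 x^{2}$)
$S{\left(r \right)} = \left(-1 + 2 r\right) \left(-24 + r\right)$ ($S{\left(r \right)} = \left(-24 + r\right) \left(\left(-1 + r\right) + r\right) = \left(-24 + r\right) \left(-1 + 2 r\right) = \left(-1 + 2 r\right) \left(-24 + r\right)$)
$-43361 - S{\left(w{\left(12 \right)} \right)} = -43361 - \left(24 - 49 \left(-10 + 2 \cdot 12^{2}\right) + 2 \left(-10 + 2 \cdot 12^{2}\right)^{2}\right) = -43361 - \left(24 - 49 \left(-10 + 2 \cdot 144\right) + 2 \left(-10 + 2 \cdot 144\right)^{2}\right) = -43361 - \left(24 - 49 \left(-10 + 288\right) + 2 \left(-10 + 288\right)^{2}\right) = -43361 - \left(24 - 13622 + 2 \cdot 278^{2}\right) = -43361 - \left(24 - 13622 + 2 \cdot 77284\right) = -43361 - \left(24 - 13622 + 154568\right) = -43361 - 140970 = -184331$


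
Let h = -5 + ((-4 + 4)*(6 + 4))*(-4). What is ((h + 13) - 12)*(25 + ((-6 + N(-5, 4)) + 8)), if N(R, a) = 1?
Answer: -112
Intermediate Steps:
h = -5 (h = -5 + (0*10)*(-4) = -5 + 0*(-4) = -5 + 0 = -5)
((h + 13) - 12)*(25 + ((-6 + N(-5, 4)) + 8)) = ((-5 + 13) - 12)*(25 + ((-6 + 1) + 8)) = (8 - 12)*(25 + (-5 + 8)) = -4*(25 + 3) = -4*28 = -112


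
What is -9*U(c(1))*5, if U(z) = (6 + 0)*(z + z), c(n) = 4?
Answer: -2160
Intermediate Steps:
U(z) = 12*z (U(z) = 6*(2*z) = 12*z)
-9*U(c(1))*5 = -108*4*5 = -9*48*5 = -432*5 = -2160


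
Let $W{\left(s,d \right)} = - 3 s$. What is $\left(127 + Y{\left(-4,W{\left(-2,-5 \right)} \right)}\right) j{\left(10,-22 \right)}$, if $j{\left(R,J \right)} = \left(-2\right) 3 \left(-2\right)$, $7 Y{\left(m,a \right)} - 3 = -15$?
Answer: $\frac{10524}{7} \approx 1503.4$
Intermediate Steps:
$Y{\left(m,a \right)} = - \frac{12}{7}$ ($Y{\left(m,a \right)} = \frac{3}{7} + \frac{1}{7} \left(-15\right) = \frac{3}{7} - \frac{15}{7} = - \frac{12}{7}$)
$j{\left(R,J \right)} = 12$ ($j{\left(R,J \right)} = \left(-6\right) \left(-2\right) = 12$)
$\left(127 + Y{\left(-4,W{\left(-2,-5 \right)} \right)}\right) j{\left(10,-22 \right)} = \left(127 - \frac{12}{7}\right) 12 = \frac{877}{7} \cdot 12 = \frac{10524}{7}$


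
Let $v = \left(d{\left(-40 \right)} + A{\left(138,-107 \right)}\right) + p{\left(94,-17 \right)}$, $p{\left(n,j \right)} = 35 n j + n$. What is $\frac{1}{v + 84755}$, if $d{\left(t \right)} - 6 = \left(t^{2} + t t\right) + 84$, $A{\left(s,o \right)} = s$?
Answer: $\frac{1}{32347} \approx 3.0915 \cdot 10^{-5}$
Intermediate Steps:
$p{\left(n,j \right)} = n + 35 j n$ ($p{\left(n,j \right)} = 35 j n + n = n + 35 j n$)
$d{\left(t \right)} = 90 + 2 t^{2}$ ($d{\left(t \right)} = 6 + \left(\left(t^{2} + t t\right) + 84\right) = 6 + \left(\left(t^{2} + t^{2}\right) + 84\right) = 6 + \left(2 t^{2} + 84\right) = 6 + \left(84 + 2 t^{2}\right) = 90 + 2 t^{2}$)
$v = -52408$ ($v = \left(\left(90 + 2 \left(-40\right)^{2}\right) + 138\right) + 94 \left(1 + 35 \left(-17\right)\right) = \left(\left(90 + 2 \cdot 1600\right) + 138\right) + 94 \left(1 - 595\right) = \left(\left(90 + 3200\right) + 138\right) + 94 \left(-594\right) = \left(3290 + 138\right) - 55836 = 3428 - 55836 = -52408$)
$\frac{1}{v + 84755} = \frac{1}{-52408 + 84755} = \frac{1}{32347}$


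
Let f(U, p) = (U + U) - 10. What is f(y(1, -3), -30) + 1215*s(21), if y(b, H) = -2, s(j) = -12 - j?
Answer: -40109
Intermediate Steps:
f(U, p) = -10 + 2*U (f(U, p) = 2*U - 10 = -10 + 2*U)
f(y(1, -3), -30) + 1215*s(21) = (-10 + 2*(-2)) + 1215*(-12 - 1*21) = (-10 - 4) + 1215*(-12 - 21) = -14 + 1215*(-33) = -14 - 40095 = -40109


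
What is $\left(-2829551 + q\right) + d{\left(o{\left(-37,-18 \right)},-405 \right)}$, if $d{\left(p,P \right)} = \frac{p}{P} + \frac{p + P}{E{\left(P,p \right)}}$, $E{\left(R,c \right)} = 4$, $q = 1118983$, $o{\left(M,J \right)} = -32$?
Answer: $- \frac{2771297017}{1620} \approx -1.7107 \cdot 10^{6}$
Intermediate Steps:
$d{\left(p,P \right)} = \frac{P}{4} + \frac{p}{4} + \frac{p}{P}$ ($d{\left(p,P \right)} = \frac{p}{P} + \frac{p + P}{4} = \frac{p}{P} + \left(P + p\right) \frac{1}{4} = \frac{p}{P} + \left(\frac{P}{4} + \frac{p}{4}\right) = \frac{P}{4} + \frac{p}{4} + \frac{p}{P}$)
$\left(-2829551 + q\right) + d{\left(o{\left(-37,-18 \right)},-405 \right)} = \left(-2829551 + 1118983\right) + \frac{-32 + \frac{1}{4} \left(-405\right) \left(-405 - 32\right)}{-405} = -1710568 - \frac{-32 + \frac{1}{4} \left(-405\right) \left(-437\right)}{405} = -1710568 - \frac{-32 + \frac{176985}{4}}{405} = -1710568 - \frac{176857}{1620} = - \frac{2771297017}{1620}$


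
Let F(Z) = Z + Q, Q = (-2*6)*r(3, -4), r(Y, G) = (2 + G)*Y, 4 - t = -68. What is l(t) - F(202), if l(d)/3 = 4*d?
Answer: 590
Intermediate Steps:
t = 72 (t = 4 - 1*(-68) = 4 + 68 = 72)
r(Y, G) = Y*(2 + G)
l(d) = 12*d (l(d) = 3*(4*d) = 12*d)
Q = 72 (Q = (-2*6)*(3*(2 - 4)) = -36*(-2) = -12*(-6) = 72)
F(Z) = 72 + Z (F(Z) = Z + 72 = 72 + Z)
l(t) - F(202) = 12*72 - (72 + 202) = 864 - 1*274 = 864 - 274 = 590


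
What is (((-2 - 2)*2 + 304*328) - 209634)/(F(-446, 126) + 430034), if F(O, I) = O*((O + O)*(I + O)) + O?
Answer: 54965/63438326 ≈ 0.00086643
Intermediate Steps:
F(O, I) = O + 2*O**2*(I + O) (F(O, I) = O*((2*O)*(I + O)) + O = O*(2*O*(I + O)) + O = 2*O**2*(I + O) + O = O + 2*O**2*(I + O))
(((-2 - 2)*2 + 304*328) - 209634)/(F(-446, 126) + 430034) = (((-2 - 2)*2 + 304*328) - 209634)/(-446*(1 + 2*(-446)**2 + 2*126*(-446)) + 430034) = ((-4*2 + 99712) - 209634)/(-446*(1 + 2*198916 - 112392) + 430034) = ((-8 + 99712) - 209634)/(-446*(1 + 397832 - 112392) + 430034) = (99704 - 209634)/(-446*285441 + 430034) = -109930/(-127306686 + 430034) = -109930/(-126876652) = -109930*(-1/126876652) = 54965/63438326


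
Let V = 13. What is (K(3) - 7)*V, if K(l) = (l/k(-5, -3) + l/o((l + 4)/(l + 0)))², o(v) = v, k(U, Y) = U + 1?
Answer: -68419/784 ≈ -87.269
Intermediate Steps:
k(U, Y) = 1 + U
K(l) = (-l/4 + l²/(4 + l))² (K(l) = (l/(1 - 5) + l/(((l + 4)/(l + 0))))² = (l/(-4) + l/(((4 + l)/l)))² = (l*(-¼) + l/(((4 + l)/l)))² = (-l/4 + l*(l/(4 + l)))² = (-l/4 + l²/(4 + l))²)
(K(3) - 7)*V = ((1/16)*3²*(4 - 3*3)²/(4 + 3)² - 7)*13 = ((1/16)*9*(4 - 9)²/7² - 7)*13 = ((1/16)*9*(1/49)*(-5)² - 7)*13 = ((1/16)*9*(1/49)*25 - 7)*13 = (225/784 - 7)*13 = -5263/784*13 = -68419/784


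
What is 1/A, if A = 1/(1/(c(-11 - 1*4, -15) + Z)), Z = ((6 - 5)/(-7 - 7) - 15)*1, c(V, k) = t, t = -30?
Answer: -14/631 ≈ -0.022187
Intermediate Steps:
c(V, k) = -30
Z = -211/14 (Z = (1/(-14) - 15)*1 = (1*(-1/14) - 15)*1 = (-1/14 - 15)*1 = -211/14*1 = -211/14 ≈ -15.071)
A = -631/14 (A = 1/(1/(-30 - 211/14)) = 1/(1/(-631/14)) = 1/(-14/631) = -631/14 ≈ -45.071)
1/A = 1/(-631/14) = -14/631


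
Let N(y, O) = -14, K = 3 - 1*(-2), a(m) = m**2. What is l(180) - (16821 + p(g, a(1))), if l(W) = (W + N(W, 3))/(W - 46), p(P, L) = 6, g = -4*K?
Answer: -1127326/67 ≈ -16826.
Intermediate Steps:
K = 5 (K = 3 + 2 = 5)
g = -20 (g = -4*5 = -20)
l(W) = (-14 + W)/(-46 + W) (l(W) = (W - 14)/(W - 46) = (-14 + W)/(-46 + W))
l(180) - (16821 + p(g, a(1))) = (-14 + 180)/(-46 + 180) - (16821 + 6) = 166/134 - 1*16827 = (1/134)*166 - 16827 = 83/67 - 16827 = -1127326/67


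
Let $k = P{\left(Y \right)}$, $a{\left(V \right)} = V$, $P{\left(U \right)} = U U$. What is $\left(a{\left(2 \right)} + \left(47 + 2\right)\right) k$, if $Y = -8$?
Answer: $3264$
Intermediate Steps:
$P{\left(U \right)} = U^{2}$
$k = 64$ ($k = \left(-8\right)^{2} = 64$)
$\left(a{\left(2 \right)} + \left(47 + 2\right)\right) k = \left(2 + \left(47 + 2\right)\right) 64 = \left(2 + 49\right) 64 = 51 \cdot 64 = 3264$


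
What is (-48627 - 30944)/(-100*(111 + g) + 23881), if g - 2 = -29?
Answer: -79571/15481 ≈ -5.1399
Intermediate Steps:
g = -27 (g = 2 - 29 = -27)
(-48627 - 30944)/(-100*(111 + g) + 23881) = (-48627 - 30944)/(-100*(111 - 27) + 23881) = -79571/(-100*84 + 23881) = -79571/(-8400 + 23881) = -79571/15481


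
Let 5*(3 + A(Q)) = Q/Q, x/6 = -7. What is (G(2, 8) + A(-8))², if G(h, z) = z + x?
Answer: 33856/25 ≈ 1354.2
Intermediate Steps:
x = -42 (x = 6*(-7) = -42)
G(h, z) = -42 + z (G(h, z) = z - 42 = -42 + z)
A(Q) = -14/5 (A(Q) = -3 + (Q/Q)/5 = -3 + (⅕)*1 = -3 + ⅕ = -14/5)
(G(2, 8) + A(-8))² = ((-42 + 8) - 14/5)² = (-34 - 14/5)² = (-184/5)² = 33856/25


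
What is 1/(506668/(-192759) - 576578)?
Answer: -192759/111141105370 ≈ -1.7344e-6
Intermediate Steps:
1/(506668/(-192759) - 576578) = 1/(506668*(-1/192759) - 576578) = 1/(-506668/192759 - 576578) = 1/(-111141105370/192759) = -192759/111141105370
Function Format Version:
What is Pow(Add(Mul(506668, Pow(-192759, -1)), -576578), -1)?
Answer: Rational(-192759, 111141105370) ≈ -1.7344e-6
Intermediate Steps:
Pow(Add(Mul(506668, Pow(-192759, -1)), -576578), -1) = Pow(Add(Mul(506668, Rational(-1, 192759)), -576578), -1) = Pow(Add(Rational(-506668, 192759), -576578), -1) = Pow(Rational(-111141105370, 192759), -1) = Rational(-192759, 111141105370)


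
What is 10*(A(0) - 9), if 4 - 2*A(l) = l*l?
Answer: -70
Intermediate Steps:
A(l) = 2 - l**2/2 (A(l) = 2 - l*l/2 = 2 - l**2/2)
10*(A(0) - 9) = 10*((2 - 1/2*0**2) - 9) = 10*((2 - 1/2*0) - 9) = 10*((2 + 0) - 9) = 10*(2 - 9) = 10*(-7) = -70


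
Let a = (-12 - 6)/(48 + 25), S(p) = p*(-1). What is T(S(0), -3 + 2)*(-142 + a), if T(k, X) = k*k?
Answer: 0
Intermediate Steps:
S(p) = -p
T(k, X) = k**2
a = -18/73 ≈ -0.24658
T(S(0), -3 + 2)*(-142 + a) = (-1*0)**2*(-142 - 18/73) = 0**2*(-10384/73) = 0*(-10384/73) = 0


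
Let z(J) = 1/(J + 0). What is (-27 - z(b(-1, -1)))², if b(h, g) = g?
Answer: 676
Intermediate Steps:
z(J) = 1/J
(-27 - z(b(-1, -1)))² = (-27 - 1/(-1))² = (-27 - 1*(-1))² = (-27 + 1)² = (-26)² = 676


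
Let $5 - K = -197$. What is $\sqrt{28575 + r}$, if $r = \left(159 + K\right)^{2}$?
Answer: $4 \sqrt{9931} \approx 398.62$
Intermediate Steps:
$K = 202$ ($K = 5 - -197 = 5 + 197 = 202$)
$r = 130321$ ($r = \left(159 + 202\right)^{2} = 361^{2} = 130321$)
$\sqrt{28575 + r} = \sqrt{28575 + 130321} = \sqrt{158896} = 4 \sqrt{9931}$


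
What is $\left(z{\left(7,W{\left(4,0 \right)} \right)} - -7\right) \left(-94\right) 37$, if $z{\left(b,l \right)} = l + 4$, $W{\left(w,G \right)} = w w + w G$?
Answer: $-93906$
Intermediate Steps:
$W{\left(w,G \right)} = w^{2} + G w$
$z{\left(b,l \right)} = 4 + l$
$\left(z{\left(7,W{\left(4,0 \right)} \right)} - -7\right) \left(-94\right) 37 = \left(\left(4 + 4 \left(0 + 4\right)\right) - -7\right) \left(-94\right) 37 = \left(\left(4 + 4 \cdot 4\right) + 7\right) \left(-94\right) 37 = \left(\left(4 + 16\right) + 7\right) \left(-94\right) 37 = \left(20 + 7\right) \left(-94\right) 37 = 27 \left(-94\right) 37 = \left(-2538\right) 37 = -93906$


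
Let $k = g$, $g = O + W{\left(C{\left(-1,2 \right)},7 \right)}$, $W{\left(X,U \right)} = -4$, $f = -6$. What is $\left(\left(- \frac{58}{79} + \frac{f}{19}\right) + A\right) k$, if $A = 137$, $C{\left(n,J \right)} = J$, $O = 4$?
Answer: $0$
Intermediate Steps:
$g = 0$ ($g = 4 - 4 = 0$)
$k = 0$
$\left(\left(- \frac{58}{79} + \frac{f}{19}\right) + A\right) k = \left(\left(- \frac{58}{79} - \frac{6}{19}\right) + 137\right) 0 = \left(- \frac{1576}{1501} + 137\right) 0 = \frac{204061}{1501} \cdot 0 = 0$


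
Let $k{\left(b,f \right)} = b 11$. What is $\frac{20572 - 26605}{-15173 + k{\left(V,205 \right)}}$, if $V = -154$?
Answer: $\frac{6033}{16867} \approx 0.35768$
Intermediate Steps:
$k{\left(b,f \right)} = 11 b$
$\frac{20572 - 26605}{-15173 + k{\left(V,205 \right)}} = \frac{20572 - 26605}{-15173 + 11 \left(-154\right)} = - \frac{6033}{-15173 - 1694} = - \frac{6033}{-16867} = \left(-6033\right) \left(- \frac{1}{16867}\right) = \frac{6033}{16867}$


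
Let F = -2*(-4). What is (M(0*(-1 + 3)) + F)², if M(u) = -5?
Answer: 9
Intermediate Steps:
F = 8
(M(0*(-1 + 3)) + F)² = (-5 + 8)² = 3² = 9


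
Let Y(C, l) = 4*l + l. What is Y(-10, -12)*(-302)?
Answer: 18120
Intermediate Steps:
Y(C, l) = 5*l
Y(-10, -12)*(-302) = (5*(-12))*(-302) = -60*(-302) = 18120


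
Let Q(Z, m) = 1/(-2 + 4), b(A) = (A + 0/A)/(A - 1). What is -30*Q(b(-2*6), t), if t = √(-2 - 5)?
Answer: -15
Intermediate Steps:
b(A) = A/(-1 + A) (b(A) = (A + 0)/(-1 + A) = A/(-1 + A))
t = I*√7 (t = √(-7) = I*√7 ≈ 2.6458*I)
Q(Z, m) = ½ (Q(Z, m) = 1/2 = ½)
-30*Q(b(-2*6), t) = -30*½ = -15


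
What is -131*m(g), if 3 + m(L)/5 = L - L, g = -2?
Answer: 1965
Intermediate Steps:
m(L) = -15 (m(L) = -15 + 5*(L - L) = -15 + 5*0 = -15 + 0 = -15)
-131*m(g) = -131*(-15) = 1965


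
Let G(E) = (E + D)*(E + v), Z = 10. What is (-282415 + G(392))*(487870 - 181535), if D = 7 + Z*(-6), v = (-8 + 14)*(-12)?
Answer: -53282378225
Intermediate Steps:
v = -72 (v = 6*(-12) = -72)
D = -53 (D = 7 + 10*(-6) = 7 - 60 = -53)
G(E) = (-72 + E)*(-53 + E) (G(E) = (E - 53)*(E - 72) = (-53 + E)*(-72 + E) = (-72 + E)*(-53 + E))
(-282415 + G(392))*(487870 - 181535) = (-282415 + (3816 + 392**2 - 125*392))*(487870 - 181535) = (-282415 + (3816 + 153664 - 49000))*306335 = (-282415 + 108480)*306335 = -173935*306335 = -53282378225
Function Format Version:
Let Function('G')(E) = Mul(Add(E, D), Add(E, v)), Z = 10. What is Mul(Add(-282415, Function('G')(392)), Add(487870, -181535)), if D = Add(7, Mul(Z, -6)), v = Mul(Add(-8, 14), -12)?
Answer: -53282378225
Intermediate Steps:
v = -72 (v = Mul(6, -12) = -72)
D = -53 (D = Add(7, Mul(10, -6)) = Add(7, -60) = -53)
Function('G')(E) = Mul(Add(-72, E), Add(-53, E)) (Function('G')(E) = Mul(Add(E, -53), Add(E, -72)) = Mul(Add(-53, E), Add(-72, E)) = Mul(Add(-72, E), Add(-53, E)))
Mul(Add(-282415, Function('G')(392)), Add(487870, -181535)) = Mul(Add(-282415, Add(3816, Pow(392, 2), Mul(-125, 392))), Add(487870, -181535)) = Mul(Add(-282415, Add(3816, 153664, -49000)), 306335) = Mul(Add(-282415, 108480), 306335) = Mul(-173935, 306335) = -53282378225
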